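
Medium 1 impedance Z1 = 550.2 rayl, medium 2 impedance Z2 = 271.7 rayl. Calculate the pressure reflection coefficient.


Given values:
  Z1 = 550.2 rayl, Z2 = 271.7 rayl
Formula: R = (Z2 - Z1) / (Z2 + Z1)
Numerator: Z2 - Z1 = 271.7 - 550.2 = -278.5
Denominator: Z2 + Z1 = 271.7 + 550.2 = 821.9
R = -278.5 / 821.9 = -0.3388

-0.3388


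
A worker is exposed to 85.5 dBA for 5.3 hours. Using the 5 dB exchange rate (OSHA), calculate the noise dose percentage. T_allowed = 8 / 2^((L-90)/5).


Given values:
  L = 85.5 dBA, T = 5.3 hours
Formula: T_allowed = 8 / 2^((L - 90) / 5)
Compute exponent: (85.5 - 90) / 5 = -0.9
Compute 2^(-0.9) = 0.535887
T_allowed = 8 / 0.535887 = 14.92852 hours
Dose = (T / T_allowed) * 100
Dose = (5.3 / 14.92852) * 100 = 35.5

35.5 %


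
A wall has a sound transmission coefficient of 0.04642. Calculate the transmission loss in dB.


Given values:
  tau = 0.04642
Formula: TL = 10 * log10(1 / tau)
Compute 1 / tau = 1 / 0.04642 = 21.5424
Compute log10(21.5424) = 1.333294
TL = 10 * 1.333294 = 13.33

13.33 dB


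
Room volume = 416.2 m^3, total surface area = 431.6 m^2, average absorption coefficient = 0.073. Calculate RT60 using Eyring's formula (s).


Given values:
  V = 416.2 m^3, S = 431.6 m^2, alpha = 0.073
Formula: RT60 = 0.161 * V / (-S * ln(1 - alpha))
Compute ln(1 - 0.073) = ln(0.927) = -0.075802
Denominator: -431.6 * -0.075802 = 32.7161
Numerator: 0.161 * 416.2 = 67.0082
RT60 = 67.0082 / 32.7161 = 2.048

2.048 s


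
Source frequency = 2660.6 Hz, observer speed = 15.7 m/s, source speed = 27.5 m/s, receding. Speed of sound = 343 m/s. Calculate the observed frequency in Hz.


Given values:
  f_s = 2660.6 Hz, v_o = 15.7 m/s, v_s = 27.5 m/s
  Direction: receding
Formula: f_o = f_s * (c - v_o) / (c + v_s)
Numerator: c - v_o = 343 - 15.7 = 327.3
Denominator: c + v_s = 343 + 27.5 = 370.5
f_o = 2660.6 * 327.3 / 370.5 = 2350.38

2350.38 Hz


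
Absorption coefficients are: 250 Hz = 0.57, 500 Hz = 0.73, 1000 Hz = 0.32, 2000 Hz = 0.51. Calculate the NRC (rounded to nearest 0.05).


Given values:
  a_250 = 0.57, a_500 = 0.73
  a_1000 = 0.32, a_2000 = 0.51
Formula: NRC = (a250 + a500 + a1000 + a2000) / 4
Sum = 0.57 + 0.73 + 0.32 + 0.51 = 2.13
NRC = 2.13 / 4 = 0.5325
Rounded to nearest 0.05: 0.55

0.55


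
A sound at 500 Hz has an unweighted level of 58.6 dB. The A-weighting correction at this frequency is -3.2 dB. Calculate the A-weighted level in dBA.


Given values:
  SPL = 58.6 dB
  A-weighting at 500 Hz = -3.2 dB
Formula: L_A = SPL + A_weight
L_A = 58.6 + (-3.2)
L_A = 55.4

55.4 dBA


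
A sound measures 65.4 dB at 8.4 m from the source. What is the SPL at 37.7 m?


Given values:
  SPL1 = 65.4 dB, r1 = 8.4 m, r2 = 37.7 m
Formula: SPL2 = SPL1 - 20 * log10(r2 / r1)
Compute ratio: r2 / r1 = 37.7 / 8.4 = 4.4881
Compute log10: log10(4.4881) = 0.652063
Compute drop: 20 * 0.652063 = 13.0413
SPL2 = 65.4 - 13.0413 = 52.36

52.36 dB


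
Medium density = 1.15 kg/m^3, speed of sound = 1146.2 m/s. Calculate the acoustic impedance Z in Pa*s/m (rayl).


Given values:
  rho = 1.15 kg/m^3
  c = 1146.2 m/s
Formula: Z = rho * c
Z = 1.15 * 1146.2
Z = 1318.13

1318.13 rayl


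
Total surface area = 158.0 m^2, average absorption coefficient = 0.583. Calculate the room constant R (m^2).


Given values:
  S = 158.0 m^2, alpha = 0.583
Formula: R = S * alpha / (1 - alpha)
Numerator: 158.0 * 0.583 = 92.114
Denominator: 1 - 0.583 = 0.417
R = 92.114 / 0.417 = 220.9

220.9 m^2


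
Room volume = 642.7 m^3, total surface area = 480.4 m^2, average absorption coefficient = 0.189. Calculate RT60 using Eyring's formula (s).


Given values:
  V = 642.7 m^3, S = 480.4 m^2, alpha = 0.189
Formula: RT60 = 0.161 * V / (-S * ln(1 - alpha))
Compute ln(1 - 0.189) = ln(0.811) = -0.209487
Denominator: -480.4 * -0.209487 = 100.6376
Numerator: 0.161 * 642.7 = 103.4747
RT60 = 103.4747 / 100.6376 = 1.028

1.028 s


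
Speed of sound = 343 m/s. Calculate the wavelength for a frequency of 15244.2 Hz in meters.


Given values:
  c = 343 m/s, f = 15244.2 Hz
Formula: lambda = c / f
lambda = 343 / 15244.2
lambda = 0.0225

0.0225 m


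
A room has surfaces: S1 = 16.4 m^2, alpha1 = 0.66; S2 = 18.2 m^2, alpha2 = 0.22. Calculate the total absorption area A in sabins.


Given surfaces:
  Surface 1: 16.4 * 0.66 = 10.824
  Surface 2: 18.2 * 0.22 = 4.004
Formula: A = sum(Si * alpha_i)
A = 10.824 + 4.004
A = 14.83

14.83 sabins


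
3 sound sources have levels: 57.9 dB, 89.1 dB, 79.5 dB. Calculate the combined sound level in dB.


Formula: L_total = 10 * log10( sum(10^(Li/10)) )
  Source 1: 10^(57.9/10) = 616595.0019
  Source 2: 10^(89.1/10) = 812830516.1641
  Source 3: 10^(79.5/10) = 89125093.8134
Sum of linear values = 902572204.9794
L_total = 10 * log10(902572204.9794) = 89.55

89.55 dB


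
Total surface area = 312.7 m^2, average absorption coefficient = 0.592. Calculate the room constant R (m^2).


Given values:
  S = 312.7 m^2, alpha = 0.592
Formula: R = S * alpha / (1 - alpha)
Numerator: 312.7 * 0.592 = 185.1184
Denominator: 1 - 0.592 = 0.408
R = 185.1184 / 0.408 = 453.72

453.72 m^2


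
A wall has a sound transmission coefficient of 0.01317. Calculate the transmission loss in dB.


Given values:
  tau = 0.01317
Formula: TL = 10 * log10(1 / tau)
Compute 1 / tau = 1 / 0.01317 = 75.9301
Compute log10(75.9301) = 1.880414
TL = 10 * 1.880414 = 18.8

18.8 dB


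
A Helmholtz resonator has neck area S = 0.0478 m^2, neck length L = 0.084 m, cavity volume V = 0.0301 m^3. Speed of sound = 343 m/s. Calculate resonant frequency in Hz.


Given values:
  S = 0.0478 m^2, L = 0.084 m, V = 0.0301 m^3, c = 343 m/s
Formula: f = (c / (2*pi)) * sqrt(S / (V * L))
Compute V * L = 0.0301 * 0.084 = 0.0025284
Compute S / (V * L) = 0.0478 / 0.0025284 = 18.9052
Compute sqrt(18.9052) = 4.348011
Compute c / (2*pi) = 343 / 6.283185 = 54.590148
f = 54.590148 * 4.348011 = 237.36

237.36 Hz


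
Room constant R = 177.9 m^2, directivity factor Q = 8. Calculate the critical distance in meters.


Given values:
  R = 177.9 m^2, Q = 8
Formula: d_c = 0.141 * sqrt(Q * R)
Compute Q * R = 8 * 177.9 = 1423.2
Compute sqrt(1423.2) = 37.7253
d_c = 0.141 * 37.7253 = 5.319

5.319 m


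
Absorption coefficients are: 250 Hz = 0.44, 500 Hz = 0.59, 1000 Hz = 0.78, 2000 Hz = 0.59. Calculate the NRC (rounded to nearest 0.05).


Given values:
  a_250 = 0.44, a_500 = 0.59
  a_1000 = 0.78, a_2000 = 0.59
Formula: NRC = (a250 + a500 + a1000 + a2000) / 4
Sum = 0.44 + 0.59 + 0.78 + 0.59 = 2.4
NRC = 2.4 / 4 = 0.6
Rounded to nearest 0.05: 0.6

0.6


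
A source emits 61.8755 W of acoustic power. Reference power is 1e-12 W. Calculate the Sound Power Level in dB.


Given values:
  W = 61.8755 W
  W_ref = 1e-12 W
Formula: SWL = 10 * log10(W / W_ref)
Compute ratio: W / W_ref = 61875500000000
Compute log10: log10(61875500000000) = 13.791519
Multiply: SWL = 10 * 13.791519 = 137.92

137.92 dB


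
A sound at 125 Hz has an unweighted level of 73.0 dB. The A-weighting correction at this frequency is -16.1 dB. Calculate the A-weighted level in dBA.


Given values:
  SPL = 73.0 dB
  A-weighting at 125 Hz = -16.1 dB
Formula: L_A = SPL + A_weight
L_A = 73.0 + (-16.1)
L_A = 56.9

56.9 dBA


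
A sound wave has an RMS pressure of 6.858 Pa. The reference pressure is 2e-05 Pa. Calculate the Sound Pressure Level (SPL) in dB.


Given values:
  p = 6.858 Pa
  p_ref = 2e-05 Pa
Formula: SPL = 20 * log10(p / p_ref)
Compute ratio: p / p_ref = 6.858 / 2e-05 = 342900
Compute log10: log10(342900) = 5.535167
Multiply: SPL = 20 * 5.535167 = 110.7

110.7 dB


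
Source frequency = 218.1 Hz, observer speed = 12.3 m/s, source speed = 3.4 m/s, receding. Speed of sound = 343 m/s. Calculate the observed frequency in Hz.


Given values:
  f_s = 218.1 Hz, v_o = 12.3 m/s, v_s = 3.4 m/s
  Direction: receding
Formula: f_o = f_s * (c - v_o) / (c + v_s)
Numerator: c - v_o = 343 - 12.3 = 330.7
Denominator: c + v_s = 343 + 3.4 = 346.4
f_o = 218.1 * 330.7 / 346.4 = 208.21

208.21 Hz


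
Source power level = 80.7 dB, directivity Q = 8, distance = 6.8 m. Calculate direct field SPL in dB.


Given values:
  Lw = 80.7 dB, Q = 8, r = 6.8 m
Formula: SPL = Lw + 10 * log10(Q / (4 * pi * r^2))
Compute 4 * pi * r^2 = 4 * pi * 6.8^2 = 581.069
Compute Q / denom = 8 / 581.069 = 0.01376773
Compute 10 * log10(0.01376773) = -18.6114
SPL = 80.7 + (-18.6114) = 62.09

62.09 dB


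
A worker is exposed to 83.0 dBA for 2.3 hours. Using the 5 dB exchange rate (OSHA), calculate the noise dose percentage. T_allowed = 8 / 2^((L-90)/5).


Given values:
  L = 83.0 dBA, T = 2.3 hours
Formula: T_allowed = 8 / 2^((L - 90) / 5)
Compute exponent: (83.0 - 90) / 5 = -1.4
Compute 2^(-1.4) = 0.378929
T_allowed = 8 / 0.378929 = 21.112134 hours
Dose = (T / T_allowed) * 100
Dose = (2.3 / 21.112134) * 100 = 10.89

10.89 %


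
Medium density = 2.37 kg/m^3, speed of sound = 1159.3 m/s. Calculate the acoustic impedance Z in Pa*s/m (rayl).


Given values:
  rho = 2.37 kg/m^3
  c = 1159.3 m/s
Formula: Z = rho * c
Z = 2.37 * 1159.3
Z = 2747.54

2747.54 rayl


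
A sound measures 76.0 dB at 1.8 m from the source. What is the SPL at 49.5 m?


Given values:
  SPL1 = 76.0 dB, r1 = 1.8 m, r2 = 49.5 m
Formula: SPL2 = SPL1 - 20 * log10(r2 / r1)
Compute ratio: r2 / r1 = 49.5 / 1.8 = 27.5
Compute log10: log10(27.5) = 1.439333
Compute drop: 20 * 1.439333 = 28.7867
SPL2 = 76.0 - 28.7867 = 47.21

47.21 dB


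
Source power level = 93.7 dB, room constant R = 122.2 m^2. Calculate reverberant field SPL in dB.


Given values:
  Lw = 93.7 dB, R = 122.2 m^2
Formula: SPL = Lw + 10 * log10(4 / R)
Compute 4 / R = 4 / 122.2 = 0.032733
Compute 10 * log10(0.032733) = -14.8501
SPL = 93.7 + (-14.8501) = 78.85

78.85 dB


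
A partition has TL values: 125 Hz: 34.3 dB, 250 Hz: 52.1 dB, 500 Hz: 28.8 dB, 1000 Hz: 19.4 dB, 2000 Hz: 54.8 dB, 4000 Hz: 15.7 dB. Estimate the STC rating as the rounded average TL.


Given TL values at each frequency:
  125 Hz: 34.3 dB
  250 Hz: 52.1 dB
  500 Hz: 28.8 dB
  1000 Hz: 19.4 dB
  2000 Hz: 54.8 dB
  4000 Hz: 15.7 dB
Formula: STC ~ round(average of TL values)
Sum = 34.3 + 52.1 + 28.8 + 19.4 + 54.8 + 15.7 = 205.1
Average = 205.1 / 6 = 34.18
Rounded: 34

34


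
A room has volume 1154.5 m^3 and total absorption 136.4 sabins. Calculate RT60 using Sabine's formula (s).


Given values:
  V = 1154.5 m^3
  A = 136.4 sabins
Formula: RT60 = 0.161 * V / A
Numerator: 0.161 * 1154.5 = 185.8745
RT60 = 185.8745 / 136.4 = 1.363

1.363 s


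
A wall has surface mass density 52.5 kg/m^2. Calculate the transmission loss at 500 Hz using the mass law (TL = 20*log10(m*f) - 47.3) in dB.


Given values:
  m = 52.5 kg/m^2, f = 500 Hz
Formula: TL = 20 * log10(m * f) - 47.3
Compute m * f = 52.5 * 500 = 26250.0
Compute log10(26250.0) = 4.419129
Compute 20 * 4.419129 = 88.3826
TL = 88.3826 - 47.3 = 41.08

41.08 dB


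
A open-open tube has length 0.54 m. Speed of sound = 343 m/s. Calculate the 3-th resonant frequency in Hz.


Given values:
  Tube type: open-open, L = 0.54 m, c = 343 m/s, n = 3
Formula: f_n = n * c / (2 * L)
Compute 2 * L = 2 * 0.54 = 1.08
f = 3 * 343 / 1.08
f = 952.78

952.78 Hz


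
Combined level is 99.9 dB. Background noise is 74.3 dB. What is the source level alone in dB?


Given values:
  L_total = 99.9 dB, L_bg = 74.3 dB
Formula: L_source = 10 * log10(10^(L_total/10) - 10^(L_bg/10))
Convert to linear:
  10^(99.9/10) = 9772372209.5581
  10^(74.3/10) = 26915348.0393
Difference: 9772372209.5581 - 26915348.0393 = 9745456861.5188
L_source = 10 * log10(9745456861.5188) = 99.89

99.89 dB


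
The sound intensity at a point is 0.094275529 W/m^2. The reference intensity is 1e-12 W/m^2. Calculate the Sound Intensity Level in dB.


Given values:
  I = 0.094275529 W/m^2
  I_ref = 1e-12 W/m^2
Formula: SIL = 10 * log10(I / I_ref)
Compute ratio: I / I_ref = 94275529000
Compute log10: log10(94275529000) = 10.974399
Multiply: SIL = 10 * 10.974399 = 109.74

109.74 dB


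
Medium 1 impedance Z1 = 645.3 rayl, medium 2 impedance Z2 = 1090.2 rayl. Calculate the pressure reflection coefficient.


Given values:
  Z1 = 645.3 rayl, Z2 = 1090.2 rayl
Formula: R = (Z2 - Z1) / (Z2 + Z1)
Numerator: Z2 - Z1 = 1090.2 - 645.3 = 444.9
Denominator: Z2 + Z1 = 1090.2 + 645.3 = 1735.5
R = 444.9 / 1735.5 = 0.2564

0.2564


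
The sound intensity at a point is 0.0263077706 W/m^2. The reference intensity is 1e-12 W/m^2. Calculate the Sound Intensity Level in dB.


Given values:
  I = 0.0263077706 W/m^2
  I_ref = 1e-12 W/m^2
Formula: SIL = 10 * log10(I / I_ref)
Compute ratio: I / I_ref = 26307770600
Compute log10: log10(26307770600) = 10.420084
Multiply: SIL = 10 * 10.420084 = 104.2

104.2 dB


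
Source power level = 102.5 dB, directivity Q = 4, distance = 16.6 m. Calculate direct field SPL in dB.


Given values:
  Lw = 102.5 dB, Q = 4, r = 16.6 m
Formula: SPL = Lw + 10 * log10(Q / (4 * pi * r^2))
Compute 4 * pi * r^2 = 4 * pi * 16.6^2 = 3462.7891
Compute Q / denom = 4 / 3462.7891 = 0.00115514
Compute 10 * log10(0.00115514) = -29.3737
SPL = 102.5 + (-29.3737) = 73.13

73.13 dB


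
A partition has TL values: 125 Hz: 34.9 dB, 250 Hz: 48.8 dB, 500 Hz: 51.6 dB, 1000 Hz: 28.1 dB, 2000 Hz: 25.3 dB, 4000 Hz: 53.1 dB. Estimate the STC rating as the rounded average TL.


Given TL values at each frequency:
  125 Hz: 34.9 dB
  250 Hz: 48.8 dB
  500 Hz: 51.6 dB
  1000 Hz: 28.1 dB
  2000 Hz: 25.3 dB
  4000 Hz: 53.1 dB
Formula: STC ~ round(average of TL values)
Sum = 34.9 + 48.8 + 51.6 + 28.1 + 25.3 + 53.1 = 241.8
Average = 241.8 / 6 = 40.3
Rounded: 40

40


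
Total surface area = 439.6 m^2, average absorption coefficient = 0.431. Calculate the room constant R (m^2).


Given values:
  S = 439.6 m^2, alpha = 0.431
Formula: R = S * alpha / (1 - alpha)
Numerator: 439.6 * 0.431 = 189.4676
Denominator: 1 - 0.431 = 0.569
R = 189.4676 / 0.569 = 332.98

332.98 m^2


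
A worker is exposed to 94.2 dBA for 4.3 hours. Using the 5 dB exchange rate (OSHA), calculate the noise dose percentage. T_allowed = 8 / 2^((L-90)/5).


Given values:
  L = 94.2 dBA, T = 4.3 hours
Formula: T_allowed = 8 / 2^((L - 90) / 5)
Compute exponent: (94.2 - 90) / 5 = 0.84
Compute 2^(0.84) = 1.79005
T_allowed = 8 / 1.79005 = 4.469149 hours
Dose = (T / T_allowed) * 100
Dose = (4.3 / 4.469149) * 100 = 96.22

96.22 %


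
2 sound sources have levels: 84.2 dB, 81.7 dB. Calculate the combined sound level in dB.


Formula: L_total = 10 * log10( sum(10^(Li/10)) )
  Source 1: 10^(84.2/10) = 263026799.1895
  Source 2: 10^(81.7/10) = 147910838.8168
Sum of linear values = 410937638.0063
L_total = 10 * log10(410937638.0063) = 86.14

86.14 dB


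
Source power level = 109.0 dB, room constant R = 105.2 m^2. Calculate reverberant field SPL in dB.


Given values:
  Lw = 109.0 dB, R = 105.2 m^2
Formula: SPL = Lw + 10 * log10(4 / R)
Compute 4 / R = 4 / 105.2 = 0.038023
Compute 10 * log10(0.038023) = -14.1995
SPL = 109.0 + (-14.1995) = 94.8

94.8 dB


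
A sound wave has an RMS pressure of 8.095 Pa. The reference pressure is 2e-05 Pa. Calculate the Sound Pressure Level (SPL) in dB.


Given values:
  p = 8.095 Pa
  p_ref = 2e-05 Pa
Formula: SPL = 20 * log10(p / p_ref)
Compute ratio: p / p_ref = 8.095 / 2e-05 = 404750
Compute log10: log10(404750) = 5.607187
Multiply: SPL = 20 * 5.607187 = 112.14

112.14 dB


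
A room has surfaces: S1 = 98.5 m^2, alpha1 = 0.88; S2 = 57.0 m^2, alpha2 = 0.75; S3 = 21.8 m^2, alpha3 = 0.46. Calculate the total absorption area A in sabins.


Given surfaces:
  Surface 1: 98.5 * 0.88 = 86.68
  Surface 2: 57.0 * 0.75 = 42.75
  Surface 3: 21.8 * 0.46 = 10.028
Formula: A = sum(Si * alpha_i)
A = 86.68 + 42.75 + 10.028
A = 139.46

139.46 sabins


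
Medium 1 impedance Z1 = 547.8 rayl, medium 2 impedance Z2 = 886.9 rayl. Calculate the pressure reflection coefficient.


Given values:
  Z1 = 547.8 rayl, Z2 = 886.9 rayl
Formula: R = (Z2 - Z1) / (Z2 + Z1)
Numerator: Z2 - Z1 = 886.9 - 547.8 = 339.1
Denominator: Z2 + Z1 = 886.9 + 547.8 = 1434.7
R = 339.1 / 1434.7 = 0.2364

0.2364


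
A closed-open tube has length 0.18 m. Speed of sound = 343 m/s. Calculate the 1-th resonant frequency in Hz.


Given values:
  Tube type: closed-open, L = 0.18 m, c = 343 m/s, n = 1
Formula: f_n = (2n - 1) * c / (4 * L)
Compute 2n - 1 = 2*1 - 1 = 1
Compute 4 * L = 4 * 0.18 = 0.72
f = 1 * 343 / 0.72
f = 476.39

476.39 Hz


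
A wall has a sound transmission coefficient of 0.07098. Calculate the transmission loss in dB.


Given values:
  tau = 0.07098
Formula: TL = 10 * log10(1 / tau)
Compute 1 / tau = 1 / 0.07098 = 14.0885
Compute log10(14.0885) = 1.148865
TL = 10 * 1.148865 = 11.49

11.49 dB


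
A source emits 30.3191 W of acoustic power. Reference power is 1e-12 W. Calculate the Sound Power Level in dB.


Given values:
  W = 30.3191 W
  W_ref = 1e-12 W
Formula: SWL = 10 * log10(W / W_ref)
Compute ratio: W / W_ref = 30319100000000
Compute log10: log10(30319100000000) = 13.481716
Multiply: SWL = 10 * 13.481716 = 134.82

134.82 dB


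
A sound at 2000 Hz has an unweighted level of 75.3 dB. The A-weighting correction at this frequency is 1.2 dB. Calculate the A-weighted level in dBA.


Given values:
  SPL = 75.3 dB
  A-weighting at 2000 Hz = 1.2 dB
Formula: L_A = SPL + A_weight
L_A = 75.3 + (1.2)
L_A = 76.5

76.5 dBA


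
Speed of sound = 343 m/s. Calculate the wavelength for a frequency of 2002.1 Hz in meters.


Given values:
  c = 343 m/s, f = 2002.1 Hz
Formula: lambda = c / f
lambda = 343 / 2002.1
lambda = 0.1713

0.1713 m


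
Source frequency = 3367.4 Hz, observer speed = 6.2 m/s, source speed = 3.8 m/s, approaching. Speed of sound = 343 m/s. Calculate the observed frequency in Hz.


Given values:
  f_s = 3367.4 Hz, v_o = 6.2 m/s, v_s = 3.8 m/s
  Direction: approaching
Formula: f_o = f_s * (c + v_o) / (c - v_s)
Numerator: c + v_o = 343 + 6.2 = 349.2
Denominator: c - v_s = 343 - 3.8 = 339.2
f_o = 3367.4 * 349.2 / 339.2 = 3466.67

3466.67 Hz


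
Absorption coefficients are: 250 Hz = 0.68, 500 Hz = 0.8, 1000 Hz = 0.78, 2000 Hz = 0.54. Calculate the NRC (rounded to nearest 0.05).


Given values:
  a_250 = 0.68, a_500 = 0.8
  a_1000 = 0.78, a_2000 = 0.54
Formula: NRC = (a250 + a500 + a1000 + a2000) / 4
Sum = 0.68 + 0.8 + 0.78 + 0.54 = 2.8
NRC = 2.8 / 4 = 0.7
Rounded to nearest 0.05: 0.7

0.7


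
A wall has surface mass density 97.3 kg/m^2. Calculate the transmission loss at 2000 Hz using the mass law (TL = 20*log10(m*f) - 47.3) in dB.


Given values:
  m = 97.3 kg/m^2, f = 2000 Hz
Formula: TL = 20 * log10(m * f) - 47.3
Compute m * f = 97.3 * 2000 = 194600.0
Compute log10(194600.0) = 5.289143
Compute 20 * 5.289143 = 105.7829
TL = 105.7829 - 47.3 = 58.48

58.48 dB


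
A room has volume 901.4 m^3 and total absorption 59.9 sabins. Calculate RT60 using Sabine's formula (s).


Given values:
  V = 901.4 m^3
  A = 59.9 sabins
Formula: RT60 = 0.161 * V / A
Numerator: 0.161 * 901.4 = 145.1254
RT60 = 145.1254 / 59.9 = 2.423

2.423 s


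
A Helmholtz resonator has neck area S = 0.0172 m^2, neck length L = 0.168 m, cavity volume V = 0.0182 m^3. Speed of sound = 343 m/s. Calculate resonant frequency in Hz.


Given values:
  S = 0.0172 m^2, L = 0.168 m, V = 0.0182 m^3, c = 343 m/s
Formula: f = (c / (2*pi)) * sqrt(S / (V * L))
Compute V * L = 0.0182 * 0.168 = 0.0030576
Compute S / (V * L) = 0.0172 / 0.0030576 = 5.6253
Compute sqrt(5.6253) = 2.371771
Compute c / (2*pi) = 343 / 6.283185 = 54.590148
f = 54.590148 * 2.371771 = 129.48

129.48 Hz


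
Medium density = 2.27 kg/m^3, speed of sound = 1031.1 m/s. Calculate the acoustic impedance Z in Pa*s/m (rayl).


Given values:
  rho = 2.27 kg/m^3
  c = 1031.1 m/s
Formula: Z = rho * c
Z = 2.27 * 1031.1
Z = 2340.6

2340.6 rayl


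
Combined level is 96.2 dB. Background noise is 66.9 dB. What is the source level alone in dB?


Given values:
  L_total = 96.2 dB, L_bg = 66.9 dB
Formula: L_source = 10 * log10(10^(L_total/10) - 10^(L_bg/10))
Convert to linear:
  10^(96.2/10) = 4168693834.7034
  10^(66.9/10) = 4897788.1937
Difference: 4168693834.7034 - 4897788.1937 = 4163796046.5097
L_source = 10 * log10(4163796046.5097) = 96.19

96.19 dB


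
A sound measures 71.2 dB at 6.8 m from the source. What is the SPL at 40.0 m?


Given values:
  SPL1 = 71.2 dB, r1 = 6.8 m, r2 = 40.0 m
Formula: SPL2 = SPL1 - 20 * log10(r2 / r1)
Compute ratio: r2 / r1 = 40.0 / 6.8 = 5.8824
Compute log10: log10(5.8824) = 0.769555
Compute drop: 20 * 0.769555 = 15.3911
SPL2 = 71.2 - 15.3911 = 55.81

55.81 dB


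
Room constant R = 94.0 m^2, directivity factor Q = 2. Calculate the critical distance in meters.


Given values:
  R = 94.0 m^2, Q = 2
Formula: d_c = 0.141 * sqrt(Q * R)
Compute Q * R = 2 * 94.0 = 188.0
Compute sqrt(188.0) = 13.7113
d_c = 0.141 * 13.7113 = 1.933

1.933 m


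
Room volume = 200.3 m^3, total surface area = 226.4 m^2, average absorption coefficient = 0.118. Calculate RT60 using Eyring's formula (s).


Given values:
  V = 200.3 m^3, S = 226.4 m^2, alpha = 0.118
Formula: RT60 = 0.161 * V / (-S * ln(1 - alpha))
Compute ln(1 - 0.118) = ln(0.882) = -0.125563
Denominator: -226.4 * -0.125563 = 28.4275
Numerator: 0.161 * 200.3 = 32.2483
RT60 = 32.2483 / 28.4275 = 1.134

1.134 s


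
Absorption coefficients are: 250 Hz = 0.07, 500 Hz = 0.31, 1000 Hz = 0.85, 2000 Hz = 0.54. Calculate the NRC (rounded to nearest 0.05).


Given values:
  a_250 = 0.07, a_500 = 0.31
  a_1000 = 0.85, a_2000 = 0.54
Formula: NRC = (a250 + a500 + a1000 + a2000) / 4
Sum = 0.07 + 0.31 + 0.85 + 0.54 = 1.77
NRC = 1.77 / 4 = 0.4425
Rounded to nearest 0.05: 0.45

0.45


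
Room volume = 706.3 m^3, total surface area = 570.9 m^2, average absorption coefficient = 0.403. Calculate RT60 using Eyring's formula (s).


Given values:
  V = 706.3 m^3, S = 570.9 m^2, alpha = 0.403
Formula: RT60 = 0.161 * V / (-S * ln(1 - alpha))
Compute ln(1 - 0.403) = ln(0.597) = -0.515838
Denominator: -570.9 * -0.515838 = 294.4919
Numerator: 0.161 * 706.3 = 113.7143
RT60 = 113.7143 / 294.4919 = 0.386

0.386 s


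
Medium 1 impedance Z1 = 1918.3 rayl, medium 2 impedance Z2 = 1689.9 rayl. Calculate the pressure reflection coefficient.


Given values:
  Z1 = 1918.3 rayl, Z2 = 1689.9 rayl
Formula: R = (Z2 - Z1) / (Z2 + Z1)
Numerator: Z2 - Z1 = 1689.9 - 1918.3 = -228.4
Denominator: Z2 + Z1 = 1689.9 + 1918.3 = 3608.2
R = -228.4 / 3608.2 = -0.0633

-0.0633


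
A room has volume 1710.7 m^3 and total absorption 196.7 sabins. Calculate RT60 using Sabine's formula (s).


Given values:
  V = 1710.7 m^3
  A = 196.7 sabins
Formula: RT60 = 0.161 * V / A
Numerator: 0.161 * 1710.7 = 275.4227
RT60 = 275.4227 / 196.7 = 1.4

1.4 s


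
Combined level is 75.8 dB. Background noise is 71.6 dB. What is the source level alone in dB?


Given values:
  L_total = 75.8 dB, L_bg = 71.6 dB
Formula: L_source = 10 * log10(10^(L_total/10) - 10^(L_bg/10))
Convert to linear:
  10^(75.8/10) = 38018939.6321
  10^(71.6/10) = 14454397.7075
Difference: 38018939.6321 - 14454397.7075 = 23564541.9246
L_source = 10 * log10(23564541.9246) = 73.72

73.72 dB


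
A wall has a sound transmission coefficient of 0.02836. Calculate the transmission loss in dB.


Given values:
  tau = 0.02836
Formula: TL = 10 * log10(1 / tau)
Compute 1 / tau = 1 / 0.02836 = 35.2609
Compute log10(35.2609) = 1.547293
TL = 10 * 1.547293 = 15.47

15.47 dB


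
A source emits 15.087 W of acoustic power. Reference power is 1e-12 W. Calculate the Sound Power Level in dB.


Given values:
  W = 15.087 W
  W_ref = 1e-12 W
Formula: SWL = 10 * log10(W / W_ref)
Compute ratio: W / W_ref = 15087000000000
Compute log10: log10(15087000000000) = 13.178603
Multiply: SWL = 10 * 13.178603 = 131.79

131.79 dB


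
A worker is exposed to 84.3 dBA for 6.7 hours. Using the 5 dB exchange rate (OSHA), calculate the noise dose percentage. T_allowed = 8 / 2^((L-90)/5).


Given values:
  L = 84.3 dBA, T = 6.7 hours
Formula: T_allowed = 8 / 2^((L - 90) / 5)
Compute exponent: (84.3 - 90) / 5 = -1.14
Compute 2^(-1.14) = 0.45376
T_allowed = 8 / 0.45376 = 17.630465 hours
Dose = (T / T_allowed) * 100
Dose = (6.7 / 17.630465) * 100 = 38.0

38.0 %


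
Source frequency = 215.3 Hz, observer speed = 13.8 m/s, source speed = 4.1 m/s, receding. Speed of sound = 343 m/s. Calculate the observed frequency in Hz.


Given values:
  f_s = 215.3 Hz, v_o = 13.8 m/s, v_s = 4.1 m/s
  Direction: receding
Formula: f_o = f_s * (c - v_o) / (c + v_s)
Numerator: c - v_o = 343 - 13.8 = 329.2
Denominator: c + v_s = 343 + 4.1 = 347.1
f_o = 215.3 * 329.2 / 347.1 = 204.2

204.2 Hz


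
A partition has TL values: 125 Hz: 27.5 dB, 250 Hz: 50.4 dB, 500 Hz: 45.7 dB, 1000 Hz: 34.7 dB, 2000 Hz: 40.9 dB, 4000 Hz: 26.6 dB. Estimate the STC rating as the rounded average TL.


Given TL values at each frequency:
  125 Hz: 27.5 dB
  250 Hz: 50.4 dB
  500 Hz: 45.7 dB
  1000 Hz: 34.7 dB
  2000 Hz: 40.9 dB
  4000 Hz: 26.6 dB
Formula: STC ~ round(average of TL values)
Sum = 27.5 + 50.4 + 45.7 + 34.7 + 40.9 + 26.6 = 225.8
Average = 225.8 / 6 = 37.63
Rounded: 38

38


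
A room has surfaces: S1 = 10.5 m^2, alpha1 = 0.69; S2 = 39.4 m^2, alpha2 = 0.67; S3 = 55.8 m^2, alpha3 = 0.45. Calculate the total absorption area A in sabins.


Given surfaces:
  Surface 1: 10.5 * 0.69 = 7.245
  Surface 2: 39.4 * 0.67 = 26.398
  Surface 3: 55.8 * 0.45 = 25.11
Formula: A = sum(Si * alpha_i)
A = 7.245 + 26.398 + 25.11
A = 58.75

58.75 sabins


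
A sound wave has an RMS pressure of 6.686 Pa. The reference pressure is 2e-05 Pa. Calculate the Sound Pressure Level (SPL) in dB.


Given values:
  p = 6.686 Pa
  p_ref = 2e-05 Pa
Formula: SPL = 20 * log10(p / p_ref)
Compute ratio: p / p_ref = 6.686 / 2e-05 = 334300
Compute log10: log10(334300) = 5.524136
Multiply: SPL = 20 * 5.524136 = 110.48

110.48 dB


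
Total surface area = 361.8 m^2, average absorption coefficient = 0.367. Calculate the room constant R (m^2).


Given values:
  S = 361.8 m^2, alpha = 0.367
Formula: R = S * alpha / (1 - alpha)
Numerator: 361.8 * 0.367 = 132.7806
Denominator: 1 - 0.367 = 0.633
R = 132.7806 / 0.633 = 209.76

209.76 m^2


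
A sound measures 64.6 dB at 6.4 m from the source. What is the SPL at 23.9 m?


Given values:
  SPL1 = 64.6 dB, r1 = 6.4 m, r2 = 23.9 m
Formula: SPL2 = SPL1 - 20 * log10(r2 / r1)
Compute ratio: r2 / r1 = 23.9 / 6.4 = 3.7344
Compute log10: log10(3.7344) = 0.572221
Compute drop: 20 * 0.572221 = 11.4444
SPL2 = 64.6 - 11.4444 = 53.16

53.16 dB


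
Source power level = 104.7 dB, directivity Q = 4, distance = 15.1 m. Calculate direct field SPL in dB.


Given values:
  Lw = 104.7 dB, Q = 4, r = 15.1 m
Formula: SPL = Lw + 10 * log10(Q / (4 * pi * r^2))
Compute 4 * pi * r^2 = 4 * pi * 15.1^2 = 2865.2582
Compute Q / denom = 4 / 2865.2582 = 0.00139603
Compute 10 * log10(0.00139603) = -28.5511
SPL = 104.7 + (-28.5511) = 76.15

76.15 dB


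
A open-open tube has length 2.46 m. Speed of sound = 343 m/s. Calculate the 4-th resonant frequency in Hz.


Given values:
  Tube type: open-open, L = 2.46 m, c = 343 m/s, n = 4
Formula: f_n = n * c / (2 * L)
Compute 2 * L = 2 * 2.46 = 4.92
f = 4 * 343 / 4.92
f = 278.86

278.86 Hz


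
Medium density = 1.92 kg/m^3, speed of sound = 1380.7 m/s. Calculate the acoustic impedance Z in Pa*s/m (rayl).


Given values:
  rho = 1.92 kg/m^3
  c = 1380.7 m/s
Formula: Z = rho * c
Z = 1.92 * 1380.7
Z = 2650.94

2650.94 rayl


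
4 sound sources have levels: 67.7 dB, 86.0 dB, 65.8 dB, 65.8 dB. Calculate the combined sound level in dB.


Formula: L_total = 10 * log10( sum(10^(Li/10)) )
  Source 1: 10^(67.7/10) = 5888436.5536
  Source 2: 10^(86.0/10) = 398107170.5535
  Source 3: 10^(65.8/10) = 3801893.9632
  Source 4: 10^(65.8/10) = 3801893.9632
Sum of linear values = 411599395.0335
L_total = 10 * log10(411599395.0335) = 86.14

86.14 dB


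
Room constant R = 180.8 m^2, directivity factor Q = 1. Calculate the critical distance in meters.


Given values:
  R = 180.8 m^2, Q = 1
Formula: d_c = 0.141 * sqrt(Q * R)
Compute Q * R = 1 * 180.8 = 180.8
Compute sqrt(180.8) = 13.4462
d_c = 0.141 * 13.4462 = 1.896

1.896 m


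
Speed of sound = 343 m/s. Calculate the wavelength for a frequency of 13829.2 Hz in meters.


Given values:
  c = 343 m/s, f = 13829.2 Hz
Formula: lambda = c / f
lambda = 343 / 13829.2
lambda = 0.0248

0.0248 m


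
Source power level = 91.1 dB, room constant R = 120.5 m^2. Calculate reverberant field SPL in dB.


Given values:
  Lw = 91.1 dB, R = 120.5 m^2
Formula: SPL = Lw + 10 * log10(4 / R)
Compute 4 / R = 4 / 120.5 = 0.033195
Compute 10 * log10(0.033195) = -14.7893
SPL = 91.1 + (-14.7893) = 76.31

76.31 dB


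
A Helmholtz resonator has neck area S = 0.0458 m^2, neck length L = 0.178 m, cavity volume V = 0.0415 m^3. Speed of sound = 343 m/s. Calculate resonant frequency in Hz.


Given values:
  S = 0.0458 m^2, L = 0.178 m, V = 0.0415 m^3, c = 343 m/s
Formula: f = (c / (2*pi)) * sqrt(S / (V * L))
Compute V * L = 0.0415 * 0.178 = 0.007387
Compute S / (V * L) = 0.0458 / 0.007387 = 6.2001
Compute sqrt(6.2001) = 2.49
Compute c / (2*pi) = 343 / 6.283185 = 54.590148
f = 54.590148 * 2.49 = 135.93

135.93 Hz


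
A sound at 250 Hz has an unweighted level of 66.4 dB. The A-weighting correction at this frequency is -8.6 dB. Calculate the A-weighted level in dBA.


Given values:
  SPL = 66.4 dB
  A-weighting at 250 Hz = -8.6 dB
Formula: L_A = SPL + A_weight
L_A = 66.4 + (-8.6)
L_A = 57.8

57.8 dBA


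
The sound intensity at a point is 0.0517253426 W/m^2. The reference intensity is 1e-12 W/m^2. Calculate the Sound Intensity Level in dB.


Given values:
  I = 0.0517253426 W/m^2
  I_ref = 1e-12 W/m^2
Formula: SIL = 10 * log10(I / I_ref)
Compute ratio: I / I_ref = 51725342600
Compute log10: log10(51725342600) = 10.713703
Multiply: SIL = 10 * 10.713703 = 107.14

107.14 dB


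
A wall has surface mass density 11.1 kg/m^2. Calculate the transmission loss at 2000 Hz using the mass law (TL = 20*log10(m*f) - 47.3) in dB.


Given values:
  m = 11.1 kg/m^2, f = 2000 Hz
Formula: TL = 20 * log10(m * f) - 47.3
Compute m * f = 11.1 * 2000 = 22200.0
Compute log10(22200.0) = 4.346353
Compute 20 * 4.346353 = 86.9271
TL = 86.9271 - 47.3 = 39.63

39.63 dB


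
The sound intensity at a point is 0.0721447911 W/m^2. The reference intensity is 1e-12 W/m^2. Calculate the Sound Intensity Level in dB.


Given values:
  I = 0.0721447911 W/m^2
  I_ref = 1e-12 W/m^2
Formula: SIL = 10 * log10(I / I_ref)
Compute ratio: I / I_ref = 72144791100
Compute log10: log10(72144791100) = 10.858205
Multiply: SIL = 10 * 10.858205 = 108.58

108.58 dB


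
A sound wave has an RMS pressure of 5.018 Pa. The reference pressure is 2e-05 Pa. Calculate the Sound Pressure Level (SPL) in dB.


Given values:
  p = 5.018 Pa
  p_ref = 2e-05 Pa
Formula: SPL = 20 * log10(p / p_ref)
Compute ratio: p / p_ref = 5.018 / 2e-05 = 250900
Compute log10: log10(250900) = 5.399501
Multiply: SPL = 20 * 5.399501 = 107.99

107.99 dB


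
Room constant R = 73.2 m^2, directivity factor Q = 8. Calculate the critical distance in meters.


Given values:
  R = 73.2 m^2, Q = 8
Formula: d_c = 0.141 * sqrt(Q * R)
Compute Q * R = 8 * 73.2 = 585.6
Compute sqrt(585.6) = 24.1992
d_c = 0.141 * 24.1992 = 3.412

3.412 m


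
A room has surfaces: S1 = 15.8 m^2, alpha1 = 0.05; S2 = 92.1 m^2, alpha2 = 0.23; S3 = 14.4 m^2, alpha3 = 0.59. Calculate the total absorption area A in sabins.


Given surfaces:
  Surface 1: 15.8 * 0.05 = 0.79
  Surface 2: 92.1 * 0.23 = 21.183
  Surface 3: 14.4 * 0.59 = 8.496
Formula: A = sum(Si * alpha_i)
A = 0.79 + 21.183 + 8.496
A = 30.47

30.47 sabins


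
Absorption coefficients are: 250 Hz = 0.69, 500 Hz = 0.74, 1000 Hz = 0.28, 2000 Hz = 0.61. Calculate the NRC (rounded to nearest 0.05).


Given values:
  a_250 = 0.69, a_500 = 0.74
  a_1000 = 0.28, a_2000 = 0.61
Formula: NRC = (a250 + a500 + a1000 + a2000) / 4
Sum = 0.69 + 0.74 + 0.28 + 0.61 = 2.32
NRC = 2.32 / 4 = 0.58
Rounded to nearest 0.05: 0.6

0.6


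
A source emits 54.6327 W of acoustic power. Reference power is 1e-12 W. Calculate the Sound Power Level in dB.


Given values:
  W = 54.6327 W
  W_ref = 1e-12 W
Formula: SWL = 10 * log10(W / W_ref)
Compute ratio: W / W_ref = 54632700000000
Compute log10: log10(54632700000000) = 13.737453
Multiply: SWL = 10 * 13.737453 = 137.37

137.37 dB


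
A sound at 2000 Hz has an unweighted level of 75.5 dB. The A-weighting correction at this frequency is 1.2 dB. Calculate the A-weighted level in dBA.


Given values:
  SPL = 75.5 dB
  A-weighting at 2000 Hz = 1.2 dB
Formula: L_A = SPL + A_weight
L_A = 75.5 + (1.2)
L_A = 76.7

76.7 dBA


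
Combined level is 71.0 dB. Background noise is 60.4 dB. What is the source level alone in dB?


Given values:
  L_total = 71.0 dB, L_bg = 60.4 dB
Formula: L_source = 10 * log10(10^(L_total/10) - 10^(L_bg/10))
Convert to linear:
  10^(71.0/10) = 12589254.1179
  10^(60.4/10) = 1096478.1961
Difference: 12589254.1179 - 1096478.1961 = 11492775.9218
L_source = 10 * log10(11492775.9218) = 70.6

70.6 dB


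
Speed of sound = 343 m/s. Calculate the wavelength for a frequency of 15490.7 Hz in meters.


Given values:
  c = 343 m/s, f = 15490.7 Hz
Formula: lambda = c / f
lambda = 343 / 15490.7
lambda = 0.0221

0.0221 m


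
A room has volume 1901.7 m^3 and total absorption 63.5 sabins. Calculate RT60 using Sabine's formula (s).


Given values:
  V = 1901.7 m^3
  A = 63.5 sabins
Formula: RT60 = 0.161 * V / A
Numerator: 0.161 * 1901.7 = 306.1737
RT60 = 306.1737 / 63.5 = 4.822

4.822 s


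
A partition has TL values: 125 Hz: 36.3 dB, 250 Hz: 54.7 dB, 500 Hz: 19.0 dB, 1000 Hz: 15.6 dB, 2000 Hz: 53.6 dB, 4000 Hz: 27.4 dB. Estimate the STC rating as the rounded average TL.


Given TL values at each frequency:
  125 Hz: 36.3 dB
  250 Hz: 54.7 dB
  500 Hz: 19.0 dB
  1000 Hz: 15.6 dB
  2000 Hz: 53.6 dB
  4000 Hz: 27.4 dB
Formula: STC ~ round(average of TL values)
Sum = 36.3 + 54.7 + 19.0 + 15.6 + 53.6 + 27.4 = 206.6
Average = 206.6 / 6 = 34.43
Rounded: 34

34


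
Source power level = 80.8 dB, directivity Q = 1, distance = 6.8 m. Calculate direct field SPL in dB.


Given values:
  Lw = 80.8 dB, Q = 1, r = 6.8 m
Formula: SPL = Lw + 10 * log10(Q / (4 * pi * r^2))
Compute 4 * pi * r^2 = 4 * pi * 6.8^2 = 581.069
Compute Q / denom = 1 / 581.069 = 0.00172097
Compute 10 * log10(0.00172097) = -27.6423
SPL = 80.8 + (-27.6423) = 53.16

53.16 dB


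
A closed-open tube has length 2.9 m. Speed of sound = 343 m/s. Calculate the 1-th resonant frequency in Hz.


Given values:
  Tube type: closed-open, L = 2.9 m, c = 343 m/s, n = 1
Formula: f_n = (2n - 1) * c / (4 * L)
Compute 2n - 1 = 2*1 - 1 = 1
Compute 4 * L = 4 * 2.9 = 11.6
f = 1 * 343 / 11.6
f = 29.57

29.57 Hz


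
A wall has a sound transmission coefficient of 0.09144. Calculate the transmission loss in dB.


Given values:
  tau = 0.09144
Formula: TL = 10 * log10(1 / tau)
Compute 1 / tau = 1 / 0.09144 = 10.9361
Compute log10(10.9361) = 1.038862
TL = 10 * 1.038862 = 10.39

10.39 dB


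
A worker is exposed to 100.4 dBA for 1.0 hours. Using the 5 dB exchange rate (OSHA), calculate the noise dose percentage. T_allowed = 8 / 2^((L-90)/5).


Given values:
  L = 100.4 dBA, T = 1.0 hours
Formula: T_allowed = 8 / 2^((L - 90) / 5)
Compute exponent: (100.4 - 90) / 5 = 2.08
Compute 2^(2.08) = 4.228072
T_allowed = 8 / 4.228072 = 1.892115 hours
Dose = (T / T_allowed) * 100
Dose = (1.0 / 1.892115) * 100 = 52.85

52.85 %


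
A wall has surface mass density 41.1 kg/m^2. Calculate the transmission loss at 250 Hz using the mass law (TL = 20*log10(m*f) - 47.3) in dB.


Given values:
  m = 41.1 kg/m^2, f = 250 Hz
Formula: TL = 20 * log10(m * f) - 47.3
Compute m * f = 41.1 * 250 = 10275.0
Compute log10(10275.0) = 4.011782
Compute 20 * 4.011782 = 80.2356
TL = 80.2356 - 47.3 = 32.94

32.94 dB


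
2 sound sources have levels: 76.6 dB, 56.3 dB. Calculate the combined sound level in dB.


Formula: L_total = 10 * log10( sum(10^(Li/10)) )
  Source 1: 10^(76.6/10) = 45708818.9615
  Source 2: 10^(56.3/10) = 426579.5188
Sum of linear values = 46135398.4803
L_total = 10 * log10(46135398.4803) = 76.64

76.64 dB


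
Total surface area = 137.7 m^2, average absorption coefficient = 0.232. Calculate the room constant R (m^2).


Given values:
  S = 137.7 m^2, alpha = 0.232
Formula: R = S * alpha / (1 - alpha)
Numerator: 137.7 * 0.232 = 31.9464
Denominator: 1 - 0.232 = 0.768
R = 31.9464 / 0.768 = 41.6

41.6 m^2


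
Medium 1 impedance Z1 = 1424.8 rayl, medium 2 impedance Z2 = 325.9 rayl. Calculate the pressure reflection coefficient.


Given values:
  Z1 = 1424.8 rayl, Z2 = 325.9 rayl
Formula: R = (Z2 - Z1) / (Z2 + Z1)
Numerator: Z2 - Z1 = 325.9 - 1424.8 = -1098.9
Denominator: Z2 + Z1 = 325.9 + 1424.8 = 1750.7
R = -1098.9 / 1750.7 = -0.6277

-0.6277


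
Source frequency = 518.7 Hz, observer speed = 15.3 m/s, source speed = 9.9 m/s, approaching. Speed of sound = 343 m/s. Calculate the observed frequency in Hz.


Given values:
  f_s = 518.7 Hz, v_o = 15.3 m/s, v_s = 9.9 m/s
  Direction: approaching
Formula: f_o = f_s * (c + v_o) / (c - v_s)
Numerator: c + v_o = 343 + 15.3 = 358.3
Denominator: c - v_s = 343 - 9.9 = 333.1
f_o = 518.7 * 358.3 / 333.1 = 557.94

557.94 Hz


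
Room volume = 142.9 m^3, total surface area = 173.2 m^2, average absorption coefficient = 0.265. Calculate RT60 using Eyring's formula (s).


Given values:
  V = 142.9 m^3, S = 173.2 m^2, alpha = 0.265
Formula: RT60 = 0.161 * V / (-S * ln(1 - alpha))
Compute ln(1 - 0.265) = ln(0.735) = -0.307885
Denominator: -173.2 * -0.307885 = 53.3257
Numerator: 0.161 * 142.9 = 23.0069
RT60 = 23.0069 / 53.3257 = 0.431

0.431 s


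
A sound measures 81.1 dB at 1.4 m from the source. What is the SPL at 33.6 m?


Given values:
  SPL1 = 81.1 dB, r1 = 1.4 m, r2 = 33.6 m
Formula: SPL2 = SPL1 - 20 * log10(r2 / r1)
Compute ratio: r2 / r1 = 33.6 / 1.4 = 24.0
Compute log10: log10(24.0) = 1.380211
Compute drop: 20 * 1.380211 = 27.6042
SPL2 = 81.1 - 27.6042 = 53.5

53.5 dB


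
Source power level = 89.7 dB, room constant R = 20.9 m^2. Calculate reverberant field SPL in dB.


Given values:
  Lw = 89.7 dB, R = 20.9 m^2
Formula: SPL = Lw + 10 * log10(4 / R)
Compute 4 / R = 4 / 20.9 = 0.191388
Compute 10 * log10(0.191388) = -7.1809
SPL = 89.7 + (-7.1809) = 82.52

82.52 dB


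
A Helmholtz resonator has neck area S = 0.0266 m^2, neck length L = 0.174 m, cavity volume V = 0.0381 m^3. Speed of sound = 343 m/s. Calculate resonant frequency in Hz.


Given values:
  S = 0.0266 m^2, L = 0.174 m, V = 0.0381 m^3, c = 343 m/s
Formula: f = (c / (2*pi)) * sqrt(S / (V * L))
Compute V * L = 0.0381 * 0.174 = 0.0066294
Compute S / (V * L) = 0.0266 / 0.0066294 = 4.0124
Compute sqrt(4.0124) = 2.003098
Compute c / (2*pi) = 343 / 6.283185 = 54.590148
f = 54.590148 * 2.003098 = 109.35

109.35 Hz


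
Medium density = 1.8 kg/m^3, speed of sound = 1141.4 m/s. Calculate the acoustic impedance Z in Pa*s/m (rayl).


Given values:
  rho = 1.8 kg/m^3
  c = 1141.4 m/s
Formula: Z = rho * c
Z = 1.8 * 1141.4
Z = 2054.52

2054.52 rayl


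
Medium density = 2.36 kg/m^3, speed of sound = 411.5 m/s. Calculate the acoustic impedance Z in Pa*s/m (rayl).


Given values:
  rho = 2.36 kg/m^3
  c = 411.5 m/s
Formula: Z = rho * c
Z = 2.36 * 411.5
Z = 971.14

971.14 rayl


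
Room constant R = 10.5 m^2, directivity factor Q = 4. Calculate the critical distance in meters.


Given values:
  R = 10.5 m^2, Q = 4
Formula: d_c = 0.141 * sqrt(Q * R)
Compute Q * R = 4 * 10.5 = 42.0
Compute sqrt(42.0) = 6.4807
d_c = 0.141 * 6.4807 = 0.914

0.914 m


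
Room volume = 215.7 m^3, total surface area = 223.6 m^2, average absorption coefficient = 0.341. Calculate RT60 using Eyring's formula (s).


Given values:
  V = 215.7 m^3, S = 223.6 m^2, alpha = 0.341
Formula: RT60 = 0.161 * V / (-S * ln(1 - alpha))
Compute ln(1 - 0.341) = ln(0.659) = -0.417032
Denominator: -223.6 * -0.417032 = 93.2484
Numerator: 0.161 * 215.7 = 34.7277
RT60 = 34.7277 / 93.2484 = 0.372

0.372 s


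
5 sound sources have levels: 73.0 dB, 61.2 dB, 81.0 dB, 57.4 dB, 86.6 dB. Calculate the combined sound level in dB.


Formula: L_total = 10 * log10( sum(10^(Li/10)) )
  Source 1: 10^(73.0/10) = 19952623.1497
  Source 2: 10^(61.2/10) = 1318256.7386
  Source 3: 10^(81.0/10) = 125892541.1794
  Source 4: 10^(57.4/10) = 549540.8739
  Source 5: 10^(86.6/10) = 457088189.6149
Sum of linear values = 604801151.5565
L_total = 10 * log10(604801151.5565) = 87.82

87.82 dB
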